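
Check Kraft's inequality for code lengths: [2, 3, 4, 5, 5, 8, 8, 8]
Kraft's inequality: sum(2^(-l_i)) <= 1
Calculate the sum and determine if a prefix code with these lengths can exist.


Sum = 2^(-2) + 2^(-3) + 2^(-4) + 2^(-5) + 2^(-5) + 2^(-8) + 2^(-8) + 2^(-8)
    = 0.25 + 0.125 + 0.0625 + 0.03125 + 0.03125 + 0.00390625 + 0.00390625 + 0.00390625
    = 131/256 = 0.51171875
Since 0.51171875 <= 1, Kraft's inequality IS satisfied.
A prefix code with these lengths CAN exist.

Kraft sum = 0.51171875. Satisfied.


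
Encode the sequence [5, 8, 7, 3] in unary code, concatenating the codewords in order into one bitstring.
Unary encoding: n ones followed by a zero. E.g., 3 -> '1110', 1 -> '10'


Encode each number as n ones followed by a terminating 0:
  5 -> 111110 (6 bits)
  8 -> 111111110 (9 bits)
  7 -> 11111110 (8 bits)
  3 -> 1110 (4 bits)
Total length = 6 + 9 + 8 + 4 = 27 bits.

Unary([5, 8, 7, 3]) = 111110111111110111111101110 (27 bits)


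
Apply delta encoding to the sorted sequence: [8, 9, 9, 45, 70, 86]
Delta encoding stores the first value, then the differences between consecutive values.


First value: 8
Deltas:
  9 - 8 = 1
  9 - 9 = 0
  45 - 9 = 36
  70 - 45 = 25
  86 - 70 = 16


Delta encoded: [8, 1, 0, 36, 25, 16]


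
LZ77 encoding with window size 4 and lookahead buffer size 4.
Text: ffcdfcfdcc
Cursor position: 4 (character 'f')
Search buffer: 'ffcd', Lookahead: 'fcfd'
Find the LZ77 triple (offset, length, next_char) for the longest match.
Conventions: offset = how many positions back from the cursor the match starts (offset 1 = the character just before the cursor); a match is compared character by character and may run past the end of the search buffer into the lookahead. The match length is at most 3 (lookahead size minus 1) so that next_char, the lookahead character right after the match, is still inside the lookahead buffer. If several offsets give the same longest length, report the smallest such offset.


Try each offset into the search buffer:
  offset=1 (pos 3, char 'd'): match length 0
  offset=2 (pos 2, char 'c'): match length 0
  offset=3 (pos 1, char 'f'): match length 2
  offset=4 (pos 0, char 'f'): match length 1
Longest match has length 2 at offset 3.
next_char = character at position 4 + 2 = 6 -> 'f'

Best match: offset=3, length=2 (matching 'fc' starting at position 1)
LZ77 triple: (3, 2, 'f')


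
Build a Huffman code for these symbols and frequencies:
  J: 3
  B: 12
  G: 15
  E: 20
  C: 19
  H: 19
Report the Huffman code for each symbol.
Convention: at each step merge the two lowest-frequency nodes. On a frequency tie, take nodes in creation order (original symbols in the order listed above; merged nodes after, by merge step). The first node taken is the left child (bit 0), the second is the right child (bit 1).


Huffman tree construction:
Step 1: Merge J(3) + B(12) = 15
Step 2: Merge G(15) + (J+B)(15) = 30
Step 3: Merge C(19) + H(19) = 38
Step 4: Merge E(20) + (G+(J+B))(30) = 50
Step 5: Merge (C+H)(38) + (E+(G+(J+B)))(50) = 88
Read each symbol's code off the tree from the root (left child = 0, right child = 1).

Codes:
  J: 1110 (length 4)
  B: 1111 (length 4)
  G: 110 (length 3)
  E: 10 (length 2)
  C: 00 (length 2)
  H: 01 (length 2)
Average code length: 221/88 = 2.5114 bits/symbol


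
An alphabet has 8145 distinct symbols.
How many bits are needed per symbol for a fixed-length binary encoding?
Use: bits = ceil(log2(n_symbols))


log2(8145) = 12.9917
Bracket: 2^12 = 4096 < 8145 <= 2^13 = 8192
So ceil(log2(8145)) = 13

bits = ceil(log2(8145)) = ceil(12.9917) = 13 bits


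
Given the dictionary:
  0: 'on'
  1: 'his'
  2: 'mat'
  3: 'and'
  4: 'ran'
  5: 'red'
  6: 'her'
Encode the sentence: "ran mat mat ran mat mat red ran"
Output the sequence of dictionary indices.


Look up each word in the dictionary:
  'ran' -> 4
  'mat' -> 2
  'mat' -> 2
  'ran' -> 4
  'mat' -> 2
  'mat' -> 2
  'red' -> 5
  'ran' -> 4

Encoded: [4, 2, 2, 4, 2, 2, 5, 4]


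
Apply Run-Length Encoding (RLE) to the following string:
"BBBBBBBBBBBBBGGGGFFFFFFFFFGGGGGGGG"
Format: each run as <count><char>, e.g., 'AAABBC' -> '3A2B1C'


Scanning runs left to right:
  i=0: run of 'B' x 13 -> '13B'
  i=13: run of 'G' x 4 -> '4G'
  i=17: run of 'F' x 9 -> '9F'
  i=26: run of 'G' x 8 -> '8G'

RLE = 13B4G9F8G


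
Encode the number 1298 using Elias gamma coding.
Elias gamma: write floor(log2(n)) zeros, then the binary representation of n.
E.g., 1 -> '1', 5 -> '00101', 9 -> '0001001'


num_bits = floor(log2(1298)) + 1 = 11
leading_zeros = num_bits - 1 = 10
binary(1298) = 10100010010

Elias gamma(1298) = '0000000000' + '10100010010' = 000000000010100010010 (21 bits)


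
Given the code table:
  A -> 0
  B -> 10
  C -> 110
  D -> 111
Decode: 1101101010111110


Decoding:
110 -> C
110 -> C
10 -> B
10 -> B
111 -> D
110 -> C


Result: CCBBDC


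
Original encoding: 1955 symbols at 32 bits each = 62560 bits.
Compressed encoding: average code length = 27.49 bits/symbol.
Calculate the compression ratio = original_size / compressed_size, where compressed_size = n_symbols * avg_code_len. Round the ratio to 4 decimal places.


original_size = n_symbols * orig_bits = 1955 * 32 = 62560 bits
compressed_size = n_symbols * avg_code_len = 1955 * 27.49 = 53742.95 bits
ratio = original_size / compressed_size = 62560 / 53742.95 = 1.1641

Compression ratio = 1.1641


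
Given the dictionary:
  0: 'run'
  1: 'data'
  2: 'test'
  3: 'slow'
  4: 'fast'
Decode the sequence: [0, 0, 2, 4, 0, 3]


Look up each index in the dictionary:
  0 -> 'run'
  0 -> 'run'
  2 -> 'test'
  4 -> 'fast'
  0 -> 'run'
  3 -> 'slow'

Decoded: "run run test fast run slow"


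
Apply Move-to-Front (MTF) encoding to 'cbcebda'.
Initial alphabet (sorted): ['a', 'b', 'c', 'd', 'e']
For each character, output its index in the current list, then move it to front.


MTF encoding:
'c': index 2 in ['a', 'b', 'c', 'd', 'e'] -> ['c', 'a', 'b', 'd', 'e']
'b': index 2 in ['c', 'a', 'b', 'd', 'e'] -> ['b', 'c', 'a', 'd', 'e']
'c': index 1 in ['b', 'c', 'a', 'd', 'e'] -> ['c', 'b', 'a', 'd', 'e']
'e': index 4 in ['c', 'b', 'a', 'd', 'e'] -> ['e', 'c', 'b', 'a', 'd']
'b': index 2 in ['e', 'c', 'b', 'a', 'd'] -> ['b', 'e', 'c', 'a', 'd']
'd': index 4 in ['b', 'e', 'c', 'a', 'd'] -> ['d', 'b', 'e', 'c', 'a']
'a': index 4 in ['d', 'b', 'e', 'c', 'a'] -> ['a', 'd', 'b', 'e', 'c']


Output: [2, 2, 1, 4, 2, 4, 4]


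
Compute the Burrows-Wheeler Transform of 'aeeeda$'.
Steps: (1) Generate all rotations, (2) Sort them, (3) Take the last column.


Rotations (sorted):
  0: $aeeeda -> last char: a
  1: a$aeeed -> last char: d
  2: aeeeda$ -> last char: $
  3: da$aeee -> last char: e
  4: eda$aee -> last char: e
  5: eeda$ae -> last char: e
  6: eeeda$a -> last char: a


BWT = ad$eeea


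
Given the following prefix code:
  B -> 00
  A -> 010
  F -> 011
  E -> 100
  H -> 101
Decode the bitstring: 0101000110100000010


Decoding step by step:
Bits 010 -> A
Bits 100 -> E
Bits 011 -> F
Bits 010 -> A
Bits 00 -> B
Bits 00 -> B
Bits 010 -> A


Decoded message: AEFABBA


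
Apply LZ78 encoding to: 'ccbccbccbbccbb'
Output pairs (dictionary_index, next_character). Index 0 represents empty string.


LZ78 encoding steps:
Dictionary: {0: ''}
Step 1: w='' (idx 0), next='c' -> output (0, 'c'), add 'c' as idx 1
Step 2: w='c' (idx 1), next='b' -> output (1, 'b'), add 'cb' as idx 2
Step 3: w='c' (idx 1), next='c' -> output (1, 'c'), add 'cc' as idx 3
Step 4: w='' (idx 0), next='b' -> output (0, 'b'), add 'b' as idx 4
Step 5: w='cc' (idx 3), next='b' -> output (3, 'b'), add 'ccb' as idx 5
Step 6: w='b' (idx 4), next='c' -> output (4, 'c'), add 'bc' as idx 6
Step 7: w='cb' (idx 2), next='b' -> output (2, 'b'), add 'cbb' as idx 7


Encoded: [(0, 'c'), (1, 'b'), (1, 'c'), (0, 'b'), (3, 'b'), (4, 'c'), (2, 'b')]


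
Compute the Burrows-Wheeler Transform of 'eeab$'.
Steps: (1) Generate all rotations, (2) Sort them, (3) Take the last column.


Rotations (sorted):
  0: $eeab -> last char: b
  1: ab$ee -> last char: e
  2: b$eea -> last char: a
  3: eab$e -> last char: e
  4: eeab$ -> last char: $


BWT = beae$


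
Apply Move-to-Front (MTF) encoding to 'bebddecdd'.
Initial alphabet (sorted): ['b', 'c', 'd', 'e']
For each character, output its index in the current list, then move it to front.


MTF encoding:
'b': index 0 in ['b', 'c', 'd', 'e'] -> ['b', 'c', 'd', 'e']
'e': index 3 in ['b', 'c', 'd', 'e'] -> ['e', 'b', 'c', 'd']
'b': index 1 in ['e', 'b', 'c', 'd'] -> ['b', 'e', 'c', 'd']
'd': index 3 in ['b', 'e', 'c', 'd'] -> ['d', 'b', 'e', 'c']
'd': index 0 in ['d', 'b', 'e', 'c'] -> ['d', 'b', 'e', 'c']
'e': index 2 in ['d', 'b', 'e', 'c'] -> ['e', 'd', 'b', 'c']
'c': index 3 in ['e', 'd', 'b', 'c'] -> ['c', 'e', 'd', 'b']
'd': index 2 in ['c', 'e', 'd', 'b'] -> ['d', 'c', 'e', 'b']
'd': index 0 in ['d', 'c', 'e', 'b'] -> ['d', 'c', 'e', 'b']


Output: [0, 3, 1, 3, 0, 2, 3, 2, 0]


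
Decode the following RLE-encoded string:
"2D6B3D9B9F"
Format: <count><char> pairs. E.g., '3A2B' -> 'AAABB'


Expanding each <count><char> pair:
  2D -> 'DD'
  6B -> 'BBBBBB'
  3D -> 'DDD'
  9B -> 'BBBBBBBBB'
  9F -> 'FFFFFFFFF'

Decoded = DDBBBBBBDDDBBBBBBBBBFFFFFFFFF


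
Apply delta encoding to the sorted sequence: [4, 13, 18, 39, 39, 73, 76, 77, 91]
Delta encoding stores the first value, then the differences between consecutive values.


First value: 4
Deltas:
  13 - 4 = 9
  18 - 13 = 5
  39 - 18 = 21
  39 - 39 = 0
  73 - 39 = 34
  76 - 73 = 3
  77 - 76 = 1
  91 - 77 = 14


Delta encoded: [4, 9, 5, 21, 0, 34, 3, 1, 14]


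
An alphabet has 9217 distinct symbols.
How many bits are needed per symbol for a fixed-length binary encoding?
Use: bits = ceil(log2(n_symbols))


log2(9217) = 13.1701
Bracket: 2^13 = 8192 < 9217 <= 2^14 = 16384
So ceil(log2(9217)) = 14

bits = ceil(log2(9217)) = ceil(13.1701) = 14 bits


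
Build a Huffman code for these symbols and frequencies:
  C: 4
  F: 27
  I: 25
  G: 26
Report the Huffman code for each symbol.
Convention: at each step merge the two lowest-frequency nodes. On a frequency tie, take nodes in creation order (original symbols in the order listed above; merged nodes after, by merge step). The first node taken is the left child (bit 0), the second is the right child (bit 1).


Huffman tree construction:
Step 1: Merge C(4) + I(25) = 29
Step 2: Merge G(26) + F(27) = 53
Step 3: Merge (C+I)(29) + (G+F)(53) = 82
Read each symbol's code off the tree from the root (left child = 0, right child = 1).

Codes:
  C: 00 (length 2)
  F: 11 (length 2)
  I: 01 (length 2)
  G: 10 (length 2)
Average code length: 164/82 = 2.0000 bits/symbol


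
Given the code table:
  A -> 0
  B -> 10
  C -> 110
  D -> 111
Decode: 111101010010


Decoding:
111 -> D
10 -> B
10 -> B
10 -> B
0 -> A
10 -> B


Result: DBBBAB


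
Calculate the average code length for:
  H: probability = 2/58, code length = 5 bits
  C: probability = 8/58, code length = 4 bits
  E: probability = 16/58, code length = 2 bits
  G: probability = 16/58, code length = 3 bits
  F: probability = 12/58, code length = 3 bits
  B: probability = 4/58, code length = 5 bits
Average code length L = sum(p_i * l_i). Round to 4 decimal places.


Weighted contributions p_i * l_i:
  H: (2/58) * 5 = 10/58
  C: (8/58) * 4 = 32/58
  E: (16/58) * 2 = 32/58
  G: (16/58) * 3 = 48/58
  F: (12/58) * 3 = 36/58
  B: (4/58) * 5 = 20/58
Sum = (10 + 32 + 32 + 48 + 36 + 20)/58 = 178/58

L = 178/58 = 3.0690 bits/symbol


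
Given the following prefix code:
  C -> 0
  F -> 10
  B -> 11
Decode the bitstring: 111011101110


Decoding step by step:
Bits 11 -> B
Bits 10 -> F
Bits 11 -> B
Bits 10 -> F
Bits 11 -> B
Bits 10 -> F


Decoded message: BFBFBF


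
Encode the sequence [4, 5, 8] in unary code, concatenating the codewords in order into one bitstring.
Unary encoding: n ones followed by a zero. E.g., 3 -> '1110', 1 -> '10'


Encode each number as n ones followed by a terminating 0:
  4 -> 11110 (5 bits)
  5 -> 111110 (6 bits)
  8 -> 111111110 (9 bits)
Total length = 5 + 6 + 9 = 20 bits.

Unary([4, 5, 8]) = 11110111110111111110 (20 bits)


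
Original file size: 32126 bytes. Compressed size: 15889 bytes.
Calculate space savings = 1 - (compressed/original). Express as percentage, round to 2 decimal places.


ratio = compressed/original = 15889/32126 = 0.494584
savings = 1 - ratio = 1 - 0.494584 = 0.505416
as a percentage: 0.505416 * 100 = 50.54%

Space savings = 1 - 15889/32126 = 50.54%


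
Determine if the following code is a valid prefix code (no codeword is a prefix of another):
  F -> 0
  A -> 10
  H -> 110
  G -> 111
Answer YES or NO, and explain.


Checking each pair (does one codeword prefix another?):
  F='0' vs A='10': no prefix
  F='0' vs H='110': no prefix
  F='0' vs G='111': no prefix
  A='10' vs F='0': no prefix
  A='10' vs H='110': no prefix
  A='10' vs G='111': no prefix
  H='110' vs F='0': no prefix
  H='110' vs A='10': no prefix
  H='110' vs G='111': no prefix
  G='111' vs F='0': no prefix
  G='111' vs A='10': no prefix
  G='111' vs H='110': no prefix
No violation found over all pairs.

YES -- this is a valid prefix code. No codeword is a prefix of any other codeword.


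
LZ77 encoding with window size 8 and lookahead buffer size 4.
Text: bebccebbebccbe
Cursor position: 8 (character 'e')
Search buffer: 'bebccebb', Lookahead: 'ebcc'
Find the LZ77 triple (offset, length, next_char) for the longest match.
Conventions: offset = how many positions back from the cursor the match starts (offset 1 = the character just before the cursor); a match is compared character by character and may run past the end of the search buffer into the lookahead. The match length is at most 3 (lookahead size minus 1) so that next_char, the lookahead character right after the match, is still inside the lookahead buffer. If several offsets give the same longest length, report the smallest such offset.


Try each offset into the search buffer:
  offset=1 (pos 7, char 'b'): match length 0
  offset=2 (pos 6, char 'b'): match length 0
  offset=3 (pos 5, char 'e'): match length 2
  offset=4 (pos 4, char 'c'): match length 0
  offset=5 (pos 3, char 'c'): match length 0
  offset=6 (pos 2, char 'b'): match length 0
  offset=7 (pos 1, char 'e'): match length 3
  offset=8 (pos 0, char 'b'): match length 0
Longest match has length 3 at offset 7.
next_char = character at position 8 + 3 = 11 -> 'c'

Best match: offset=7, length=3 (matching 'ebc' starting at position 1)
LZ77 triple: (7, 3, 'c')


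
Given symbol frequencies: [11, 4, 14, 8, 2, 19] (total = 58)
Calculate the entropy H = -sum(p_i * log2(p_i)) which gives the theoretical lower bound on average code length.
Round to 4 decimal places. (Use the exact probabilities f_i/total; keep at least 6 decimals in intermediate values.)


Per-symbol terms -p_i * log2(p_i) with p_i = f_i/58:
  p = 11/58 = 0.189655: log2(p) = -2.398549, -p*log2(p) = 0.454897
  p = 4/58 = 0.068966: log2(p) = -3.857981, -p*log2(p) = 0.266068
  p = 14/58 = 0.241379: log2(p) = -2.050626, -p*log2(p) = 0.494979
  p = 8/58 = 0.137931: log2(p) = -2.857981, -p*log2(p) = 0.394204
  p = 2/58 = 0.034483: log2(p) = -4.857981, -p*log2(p) = 0.167517
  p = 19/58 = 0.327586: log2(p) = -1.610053, -p*log2(p) = 0.527431
H = 0.454897 + 0.266068 + 0.494979 + 0.394204 + 0.167517 + 0.527431 = 2.305096

H = 2.3051 bits/symbol


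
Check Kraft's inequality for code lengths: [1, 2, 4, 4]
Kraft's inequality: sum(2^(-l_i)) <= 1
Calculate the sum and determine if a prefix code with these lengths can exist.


Sum = 2^(-1) + 2^(-2) + 2^(-4) + 2^(-4)
    = 0.5 + 0.25 + 0.0625 + 0.0625
    = 14/16 = 0.875
Since 0.875 <= 1, Kraft's inequality IS satisfied.
A prefix code with these lengths CAN exist.

Kraft sum = 0.875. Satisfied.


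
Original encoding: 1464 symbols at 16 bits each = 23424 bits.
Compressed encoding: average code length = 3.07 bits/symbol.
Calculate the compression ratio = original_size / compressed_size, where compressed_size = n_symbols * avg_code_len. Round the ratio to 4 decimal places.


original_size = n_symbols * orig_bits = 1464 * 16 = 23424 bits
compressed_size = n_symbols * avg_code_len = 1464 * 3.07 = 4494.48 bits
ratio = original_size / compressed_size = 23424 / 4494.48 = 5.2117

Compression ratio = 5.2117


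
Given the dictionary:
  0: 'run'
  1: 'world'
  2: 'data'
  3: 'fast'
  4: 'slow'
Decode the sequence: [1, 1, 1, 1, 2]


Look up each index in the dictionary:
  1 -> 'world'
  1 -> 'world'
  1 -> 'world'
  1 -> 'world'
  2 -> 'data'

Decoded: "world world world world data"


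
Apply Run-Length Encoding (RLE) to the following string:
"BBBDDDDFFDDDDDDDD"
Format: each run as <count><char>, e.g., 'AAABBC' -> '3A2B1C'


Scanning runs left to right:
  i=0: run of 'B' x 3 -> '3B'
  i=3: run of 'D' x 4 -> '4D'
  i=7: run of 'F' x 2 -> '2F'
  i=9: run of 'D' x 8 -> '8D'

RLE = 3B4D2F8D


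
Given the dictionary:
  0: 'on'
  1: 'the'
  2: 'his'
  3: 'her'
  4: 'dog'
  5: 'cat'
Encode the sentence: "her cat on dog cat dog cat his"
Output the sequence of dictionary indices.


Look up each word in the dictionary:
  'her' -> 3
  'cat' -> 5
  'on' -> 0
  'dog' -> 4
  'cat' -> 5
  'dog' -> 4
  'cat' -> 5
  'his' -> 2

Encoded: [3, 5, 0, 4, 5, 4, 5, 2]


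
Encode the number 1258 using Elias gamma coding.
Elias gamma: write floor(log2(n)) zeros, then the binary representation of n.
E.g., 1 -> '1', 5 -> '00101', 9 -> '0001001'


num_bits = floor(log2(1258)) + 1 = 11
leading_zeros = num_bits - 1 = 10
binary(1258) = 10011101010

Elias gamma(1258) = '0000000000' + '10011101010' = 000000000010011101010 (21 bits)


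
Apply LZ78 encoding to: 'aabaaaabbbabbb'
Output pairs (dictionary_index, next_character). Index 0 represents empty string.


LZ78 encoding steps:
Dictionary: {0: ''}
Step 1: w='' (idx 0), next='a' -> output (0, 'a'), add 'a' as idx 1
Step 2: w='a' (idx 1), next='b' -> output (1, 'b'), add 'ab' as idx 2
Step 3: w='a' (idx 1), next='a' -> output (1, 'a'), add 'aa' as idx 3
Step 4: w='aa' (idx 3), next='b' -> output (3, 'b'), add 'aab' as idx 4
Step 5: w='' (idx 0), next='b' -> output (0, 'b'), add 'b' as idx 5
Step 6: w='b' (idx 5), next='a' -> output (5, 'a'), add 'ba' as idx 6
Step 7: w='b' (idx 5), next='b' -> output (5, 'b'), add 'bb' as idx 7
Step 8: w='b' (idx 5), end of input -> output (5, '')


Encoded: [(0, 'a'), (1, 'b'), (1, 'a'), (3, 'b'), (0, 'b'), (5, 'a'), (5, 'b'), (5, '')]


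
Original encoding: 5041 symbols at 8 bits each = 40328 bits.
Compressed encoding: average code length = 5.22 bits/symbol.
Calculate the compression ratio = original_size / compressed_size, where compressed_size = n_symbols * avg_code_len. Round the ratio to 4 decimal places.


original_size = n_symbols * orig_bits = 5041 * 8 = 40328 bits
compressed_size = n_symbols * avg_code_len = 5041 * 5.22 = 26314.02 bits
ratio = original_size / compressed_size = 40328 / 26314.02 = 1.5326

Compression ratio = 1.5326


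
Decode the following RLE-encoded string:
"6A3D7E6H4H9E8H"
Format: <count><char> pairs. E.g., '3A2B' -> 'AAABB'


Expanding each <count><char> pair:
  6A -> 'AAAAAA'
  3D -> 'DDD'
  7E -> 'EEEEEEE'
  6H -> 'HHHHHH'
  4H -> 'HHHH'
  9E -> 'EEEEEEEEE'
  8H -> 'HHHHHHHH'

Decoded = AAAAAADDDEEEEEEEHHHHHHHHHHEEEEEEEEEHHHHHHHH


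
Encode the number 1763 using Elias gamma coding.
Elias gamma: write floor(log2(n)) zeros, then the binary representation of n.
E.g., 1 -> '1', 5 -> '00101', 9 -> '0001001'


num_bits = floor(log2(1763)) + 1 = 11
leading_zeros = num_bits - 1 = 10
binary(1763) = 11011100011

Elias gamma(1763) = '0000000000' + '11011100011' = 000000000011011100011 (21 bits)


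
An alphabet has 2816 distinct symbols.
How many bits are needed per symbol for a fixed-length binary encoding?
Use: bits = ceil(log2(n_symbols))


log2(2816) = 11.4594
Bracket: 2^11 = 2048 < 2816 <= 2^12 = 4096
So ceil(log2(2816)) = 12

bits = ceil(log2(2816)) = ceil(11.4594) = 12 bits


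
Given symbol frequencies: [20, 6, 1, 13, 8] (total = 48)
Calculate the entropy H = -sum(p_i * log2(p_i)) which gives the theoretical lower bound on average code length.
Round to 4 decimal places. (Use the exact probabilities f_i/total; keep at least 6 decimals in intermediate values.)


Per-symbol terms -p_i * log2(p_i) with p_i = f_i/48:
  p = 20/48 = 0.416667: log2(p) = -1.263034, -p*log2(p) = 0.526264
  p = 6/48 = 0.125000: log2(p) = -3.000000, -p*log2(p) = 0.375000
  p = 1/48 = 0.020833: log2(p) = -5.584963, -p*log2(p) = 0.116353
  p = 13/48 = 0.270833: log2(p) = -1.884523, -p*log2(p) = 0.510392
  p = 8/48 = 0.166667: log2(p) = -2.584963, -p*log2(p) = 0.430827
H = 0.526264 + 0.375000 + 0.116353 + 0.510392 + 0.430827 = 1.958836

H = 1.9588 bits/symbol


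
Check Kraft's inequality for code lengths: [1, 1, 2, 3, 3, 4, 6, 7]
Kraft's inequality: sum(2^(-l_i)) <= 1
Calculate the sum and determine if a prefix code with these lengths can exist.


Sum = 2^(-1) + 2^(-1) + 2^(-2) + 2^(-3) + 2^(-3) + 2^(-4) + 2^(-6) + 2^(-7)
    = 0.5 + 0.5 + 0.25 + 0.125 + 0.125 + 0.0625 + 0.015625 + 0.0078125
    = 203/128 = 1.5859375
Since 1.5859375 > 1, Kraft's inequality is NOT satisfied.
A prefix code with these lengths CANNOT exist.

Kraft sum = 1.5859375. Not satisfied.


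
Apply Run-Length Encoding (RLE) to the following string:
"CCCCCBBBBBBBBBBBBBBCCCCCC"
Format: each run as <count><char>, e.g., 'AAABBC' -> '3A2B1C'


Scanning runs left to right:
  i=0: run of 'C' x 5 -> '5C'
  i=5: run of 'B' x 14 -> '14B'
  i=19: run of 'C' x 6 -> '6C'

RLE = 5C14B6C


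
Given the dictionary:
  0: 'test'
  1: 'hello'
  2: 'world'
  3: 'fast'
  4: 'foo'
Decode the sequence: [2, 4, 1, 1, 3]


Look up each index in the dictionary:
  2 -> 'world'
  4 -> 'foo'
  1 -> 'hello'
  1 -> 'hello'
  3 -> 'fast'

Decoded: "world foo hello hello fast"


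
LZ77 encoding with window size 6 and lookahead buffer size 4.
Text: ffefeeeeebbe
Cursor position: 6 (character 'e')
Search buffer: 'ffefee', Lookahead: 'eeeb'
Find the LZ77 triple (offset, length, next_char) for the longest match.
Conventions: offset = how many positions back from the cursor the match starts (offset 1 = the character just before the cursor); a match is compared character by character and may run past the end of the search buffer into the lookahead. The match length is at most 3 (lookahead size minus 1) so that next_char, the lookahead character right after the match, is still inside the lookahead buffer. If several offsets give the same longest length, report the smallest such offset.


Try each offset into the search buffer:
  offset=1 (pos 5, char 'e'): match length 3
  offset=2 (pos 4, char 'e'): match length 3
  offset=3 (pos 3, char 'f'): match length 0
  offset=4 (pos 2, char 'e'): match length 1
  offset=5 (pos 1, char 'f'): match length 0
  offset=6 (pos 0, char 'f'): match length 0
Longest match has length 3, found at offsets 1, 2; take the smallest, offset 1.
next_char = character at position 6 + 3 = 9 -> 'b'

Best match: offset=1, length=3 (matching 'eee' starting at position 5)
LZ77 triple: (1, 3, 'b')


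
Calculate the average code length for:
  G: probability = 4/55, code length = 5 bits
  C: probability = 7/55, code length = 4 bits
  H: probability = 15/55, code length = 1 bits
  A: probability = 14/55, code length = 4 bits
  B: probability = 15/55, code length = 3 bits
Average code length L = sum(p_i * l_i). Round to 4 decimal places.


Weighted contributions p_i * l_i:
  G: (4/55) * 5 = 20/55
  C: (7/55) * 4 = 28/55
  H: (15/55) * 1 = 15/55
  A: (14/55) * 4 = 56/55
  B: (15/55) * 3 = 45/55
Sum = (20 + 28 + 15 + 56 + 45)/55 = 164/55

L = 164/55 = 2.9818 bits/symbol


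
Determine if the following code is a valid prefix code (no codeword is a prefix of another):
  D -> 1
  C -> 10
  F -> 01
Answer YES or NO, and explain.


Checking each pair (does one codeword prefix another?):
  D='1' vs C='10': prefix -- VIOLATION

NO -- this is NOT a valid prefix code. D (1) is a prefix of C (10).


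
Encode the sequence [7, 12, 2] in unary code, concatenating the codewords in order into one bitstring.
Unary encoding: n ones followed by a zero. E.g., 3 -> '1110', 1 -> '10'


Encode each number as n ones followed by a terminating 0:
  7 -> 11111110 (8 bits)
  12 -> 1111111111110 (13 bits)
  2 -> 110 (3 bits)
Total length = 8 + 13 + 3 = 24 bits.

Unary([7, 12, 2]) = 111111101111111111110110 (24 bits)


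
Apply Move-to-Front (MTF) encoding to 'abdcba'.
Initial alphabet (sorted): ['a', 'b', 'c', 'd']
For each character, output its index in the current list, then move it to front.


MTF encoding:
'a': index 0 in ['a', 'b', 'c', 'd'] -> ['a', 'b', 'c', 'd']
'b': index 1 in ['a', 'b', 'c', 'd'] -> ['b', 'a', 'c', 'd']
'd': index 3 in ['b', 'a', 'c', 'd'] -> ['d', 'b', 'a', 'c']
'c': index 3 in ['d', 'b', 'a', 'c'] -> ['c', 'd', 'b', 'a']
'b': index 2 in ['c', 'd', 'b', 'a'] -> ['b', 'c', 'd', 'a']
'a': index 3 in ['b', 'c', 'd', 'a'] -> ['a', 'b', 'c', 'd']


Output: [0, 1, 3, 3, 2, 3]


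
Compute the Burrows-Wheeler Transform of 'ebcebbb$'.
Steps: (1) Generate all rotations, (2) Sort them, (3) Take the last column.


Rotations (sorted):
  0: $ebcebbb -> last char: b
  1: b$ebcebb -> last char: b
  2: bb$ebceb -> last char: b
  3: bbb$ebce -> last char: e
  4: bcebbb$e -> last char: e
  5: cebbb$eb -> last char: b
  6: ebbb$ebc -> last char: c
  7: ebcebbb$ -> last char: $


BWT = bbbeebc$


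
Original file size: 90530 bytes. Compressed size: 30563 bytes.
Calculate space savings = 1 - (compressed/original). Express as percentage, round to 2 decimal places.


ratio = compressed/original = 30563/90530 = 0.337601
savings = 1 - ratio = 1 - 0.337601 = 0.662399
as a percentage: 0.662399 * 100 = 66.24%

Space savings = 1 - 30563/90530 = 66.24%


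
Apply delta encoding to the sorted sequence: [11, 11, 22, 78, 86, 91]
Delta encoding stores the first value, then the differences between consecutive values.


First value: 11
Deltas:
  11 - 11 = 0
  22 - 11 = 11
  78 - 22 = 56
  86 - 78 = 8
  91 - 86 = 5


Delta encoded: [11, 0, 11, 56, 8, 5]


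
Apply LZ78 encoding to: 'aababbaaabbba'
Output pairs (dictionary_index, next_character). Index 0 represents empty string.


LZ78 encoding steps:
Dictionary: {0: ''}
Step 1: w='' (idx 0), next='a' -> output (0, 'a'), add 'a' as idx 1
Step 2: w='a' (idx 1), next='b' -> output (1, 'b'), add 'ab' as idx 2
Step 3: w='ab' (idx 2), next='b' -> output (2, 'b'), add 'abb' as idx 3
Step 4: w='a' (idx 1), next='a' -> output (1, 'a'), add 'aa' as idx 4
Step 5: w='abb' (idx 3), next='b' -> output (3, 'b'), add 'abbb' as idx 5
Step 6: w='a' (idx 1), end of input -> output (1, '')


Encoded: [(0, 'a'), (1, 'b'), (2, 'b'), (1, 'a'), (3, 'b'), (1, '')]


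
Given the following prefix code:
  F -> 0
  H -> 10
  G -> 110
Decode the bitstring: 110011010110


Decoding step by step:
Bits 110 -> G
Bits 0 -> F
Bits 110 -> G
Bits 10 -> H
Bits 110 -> G


Decoded message: GFGHG


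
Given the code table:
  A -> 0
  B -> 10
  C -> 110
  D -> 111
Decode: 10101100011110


Decoding:
10 -> B
10 -> B
110 -> C
0 -> A
0 -> A
111 -> D
10 -> B


Result: BBCAADB


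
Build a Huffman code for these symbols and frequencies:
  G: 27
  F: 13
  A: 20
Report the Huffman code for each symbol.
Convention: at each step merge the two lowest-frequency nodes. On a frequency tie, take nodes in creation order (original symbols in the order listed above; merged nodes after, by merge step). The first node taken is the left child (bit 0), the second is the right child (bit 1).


Huffman tree construction:
Step 1: Merge F(13) + A(20) = 33
Step 2: Merge G(27) + (F+A)(33) = 60
Read each symbol's code off the tree from the root (left child = 0, right child = 1).

Codes:
  G: 0 (length 1)
  F: 10 (length 2)
  A: 11 (length 2)
Average code length: 93/60 = 1.5500 bits/symbol


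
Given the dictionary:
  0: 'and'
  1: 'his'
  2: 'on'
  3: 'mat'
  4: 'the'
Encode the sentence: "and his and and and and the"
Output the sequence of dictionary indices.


Look up each word in the dictionary:
  'and' -> 0
  'his' -> 1
  'and' -> 0
  'and' -> 0
  'and' -> 0
  'and' -> 0
  'the' -> 4

Encoded: [0, 1, 0, 0, 0, 0, 4]


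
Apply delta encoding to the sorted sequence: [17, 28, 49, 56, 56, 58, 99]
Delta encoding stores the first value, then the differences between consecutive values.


First value: 17
Deltas:
  28 - 17 = 11
  49 - 28 = 21
  56 - 49 = 7
  56 - 56 = 0
  58 - 56 = 2
  99 - 58 = 41


Delta encoded: [17, 11, 21, 7, 0, 2, 41]


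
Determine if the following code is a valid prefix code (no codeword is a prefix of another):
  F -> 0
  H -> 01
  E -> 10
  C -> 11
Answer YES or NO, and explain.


Checking each pair (does one codeword prefix another?):
  F='0' vs H='01': prefix -- VIOLATION

NO -- this is NOT a valid prefix code. F (0) is a prefix of H (01).


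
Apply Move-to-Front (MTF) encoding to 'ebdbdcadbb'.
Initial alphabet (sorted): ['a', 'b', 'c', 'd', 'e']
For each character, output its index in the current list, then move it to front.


MTF encoding:
'e': index 4 in ['a', 'b', 'c', 'd', 'e'] -> ['e', 'a', 'b', 'c', 'd']
'b': index 2 in ['e', 'a', 'b', 'c', 'd'] -> ['b', 'e', 'a', 'c', 'd']
'd': index 4 in ['b', 'e', 'a', 'c', 'd'] -> ['d', 'b', 'e', 'a', 'c']
'b': index 1 in ['d', 'b', 'e', 'a', 'c'] -> ['b', 'd', 'e', 'a', 'c']
'd': index 1 in ['b', 'd', 'e', 'a', 'c'] -> ['d', 'b', 'e', 'a', 'c']
'c': index 4 in ['d', 'b', 'e', 'a', 'c'] -> ['c', 'd', 'b', 'e', 'a']
'a': index 4 in ['c', 'd', 'b', 'e', 'a'] -> ['a', 'c', 'd', 'b', 'e']
'd': index 2 in ['a', 'c', 'd', 'b', 'e'] -> ['d', 'a', 'c', 'b', 'e']
'b': index 3 in ['d', 'a', 'c', 'b', 'e'] -> ['b', 'd', 'a', 'c', 'e']
'b': index 0 in ['b', 'd', 'a', 'c', 'e'] -> ['b', 'd', 'a', 'c', 'e']


Output: [4, 2, 4, 1, 1, 4, 4, 2, 3, 0]


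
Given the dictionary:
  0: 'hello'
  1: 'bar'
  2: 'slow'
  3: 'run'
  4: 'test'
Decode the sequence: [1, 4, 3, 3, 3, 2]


Look up each index in the dictionary:
  1 -> 'bar'
  4 -> 'test'
  3 -> 'run'
  3 -> 'run'
  3 -> 'run'
  2 -> 'slow'

Decoded: "bar test run run run slow"


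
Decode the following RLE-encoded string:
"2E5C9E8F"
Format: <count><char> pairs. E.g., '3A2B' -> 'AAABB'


Expanding each <count><char> pair:
  2E -> 'EE'
  5C -> 'CCCCC'
  9E -> 'EEEEEEEEE'
  8F -> 'FFFFFFFF'

Decoded = EECCCCCEEEEEEEEEFFFFFFFF


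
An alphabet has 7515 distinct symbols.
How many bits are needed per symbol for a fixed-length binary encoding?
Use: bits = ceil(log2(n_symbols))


log2(7515) = 12.8756
Bracket: 2^12 = 4096 < 7515 <= 2^13 = 8192
So ceil(log2(7515)) = 13

bits = ceil(log2(7515)) = ceil(12.8756) = 13 bits


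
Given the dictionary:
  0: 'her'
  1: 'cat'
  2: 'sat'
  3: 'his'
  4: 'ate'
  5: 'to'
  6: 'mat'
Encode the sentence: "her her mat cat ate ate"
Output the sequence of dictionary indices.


Look up each word in the dictionary:
  'her' -> 0
  'her' -> 0
  'mat' -> 6
  'cat' -> 1
  'ate' -> 4
  'ate' -> 4

Encoded: [0, 0, 6, 1, 4, 4]


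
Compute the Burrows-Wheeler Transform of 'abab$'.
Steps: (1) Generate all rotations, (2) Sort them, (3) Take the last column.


Rotations (sorted):
  0: $abab -> last char: b
  1: ab$ab -> last char: b
  2: abab$ -> last char: $
  3: b$aba -> last char: a
  4: bab$a -> last char: a


BWT = bb$aa


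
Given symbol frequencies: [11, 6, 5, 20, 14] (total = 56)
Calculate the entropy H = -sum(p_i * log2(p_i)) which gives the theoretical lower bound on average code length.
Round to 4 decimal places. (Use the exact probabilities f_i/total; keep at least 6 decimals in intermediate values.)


Per-symbol terms -p_i * log2(p_i) with p_i = f_i/56:
  p = 11/56 = 0.196429: log2(p) = -2.347923, -p*log2(p) = 0.461199
  p = 6/56 = 0.107143: log2(p) = -3.222392, -p*log2(p) = 0.345256
  p = 5/56 = 0.089286: log2(p) = -3.485427, -p*log2(p) = 0.311199
  p = 20/56 = 0.357143: log2(p) = -1.485427, -p*log2(p) = 0.530510
  p = 14/56 = 0.250000: log2(p) = -2.000000, -p*log2(p) = 0.500000
H = 0.461199 + 0.345256 + 0.311199 + 0.530510 + 0.500000 = 2.148164

H = 2.1482 bits/symbol


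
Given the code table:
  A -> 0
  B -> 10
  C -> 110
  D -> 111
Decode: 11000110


Decoding:
110 -> C
0 -> A
0 -> A
110 -> C


Result: CAAC


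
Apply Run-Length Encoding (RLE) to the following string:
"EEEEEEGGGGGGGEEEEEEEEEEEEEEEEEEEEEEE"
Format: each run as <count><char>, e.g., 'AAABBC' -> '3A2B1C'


Scanning runs left to right:
  i=0: run of 'E' x 6 -> '6E'
  i=6: run of 'G' x 7 -> '7G'
  i=13: run of 'E' x 23 -> '23E'

RLE = 6E7G23E


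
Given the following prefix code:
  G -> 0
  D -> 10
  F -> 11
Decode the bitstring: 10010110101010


Decoding step by step:
Bits 10 -> D
Bits 0 -> G
Bits 10 -> D
Bits 11 -> F
Bits 0 -> G
Bits 10 -> D
Bits 10 -> D
Bits 10 -> D


Decoded message: DGDFGDDD


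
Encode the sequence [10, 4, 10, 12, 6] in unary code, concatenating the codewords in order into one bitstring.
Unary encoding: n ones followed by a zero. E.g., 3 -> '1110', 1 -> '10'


Encode each number as n ones followed by a terminating 0:
  10 -> 11111111110 (11 bits)
  4 -> 11110 (5 bits)
  10 -> 11111111110 (11 bits)
  12 -> 1111111111110 (13 bits)
  6 -> 1111110 (7 bits)
Total length = 11 + 5 + 11 + 13 + 7 = 47 bits.

Unary([10, 4, 10, 12, 6]) = 11111111110111101111111111011111111111101111110 (47 bits)


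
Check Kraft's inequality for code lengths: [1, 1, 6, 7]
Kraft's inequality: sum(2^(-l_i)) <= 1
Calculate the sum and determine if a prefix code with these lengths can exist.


Sum = 2^(-1) + 2^(-1) + 2^(-6) + 2^(-7)
    = 0.5 + 0.5 + 0.015625 + 0.0078125
    = 131/128 = 1.0234375
Since 1.0234375 > 1, Kraft's inequality is NOT satisfied.
A prefix code with these lengths CANNOT exist.

Kraft sum = 1.0234375. Not satisfied.


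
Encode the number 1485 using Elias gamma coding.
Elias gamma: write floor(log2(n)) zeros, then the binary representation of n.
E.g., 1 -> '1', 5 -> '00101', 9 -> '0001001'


num_bits = floor(log2(1485)) + 1 = 11
leading_zeros = num_bits - 1 = 10
binary(1485) = 10111001101

Elias gamma(1485) = '0000000000' + '10111001101' = 000000000010111001101 (21 bits)


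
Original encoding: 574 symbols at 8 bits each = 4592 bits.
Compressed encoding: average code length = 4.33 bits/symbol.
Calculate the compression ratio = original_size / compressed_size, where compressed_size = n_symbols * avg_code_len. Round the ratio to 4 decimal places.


original_size = n_symbols * orig_bits = 574 * 8 = 4592 bits
compressed_size = n_symbols * avg_code_len = 574 * 4.33 = 2485.42 bits
ratio = original_size / compressed_size = 4592 / 2485.42 = 1.8476

Compression ratio = 1.8476


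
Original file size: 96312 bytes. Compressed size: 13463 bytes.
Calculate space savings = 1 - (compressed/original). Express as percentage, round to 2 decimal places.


ratio = compressed/original = 13463/96312 = 0.139785
savings = 1 - ratio = 1 - 0.139785 = 0.860215
as a percentage: 0.860215 * 100 = 86.02%

Space savings = 1 - 13463/96312 = 86.02%


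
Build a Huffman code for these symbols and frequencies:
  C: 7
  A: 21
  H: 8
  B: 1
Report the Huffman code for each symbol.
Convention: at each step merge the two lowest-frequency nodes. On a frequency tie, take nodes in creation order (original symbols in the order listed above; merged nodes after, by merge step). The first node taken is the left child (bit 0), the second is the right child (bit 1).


Huffman tree construction:
Step 1: Merge B(1) + C(7) = 8
Step 2: Merge H(8) + (B+C)(8) = 16
Step 3: Merge (H+(B+C))(16) + A(21) = 37
Read each symbol's code off the tree from the root (left child = 0, right child = 1).

Codes:
  C: 011 (length 3)
  A: 1 (length 1)
  H: 00 (length 2)
  B: 010 (length 3)
Average code length: 61/37 = 1.6486 bits/symbol


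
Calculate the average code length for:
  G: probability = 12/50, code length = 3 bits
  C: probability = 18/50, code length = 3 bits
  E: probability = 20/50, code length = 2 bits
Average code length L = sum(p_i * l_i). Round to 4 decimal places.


Weighted contributions p_i * l_i:
  G: (12/50) * 3 = 36/50
  C: (18/50) * 3 = 54/50
  E: (20/50) * 2 = 40/50
Sum = (36 + 54 + 40)/50 = 130/50

L = 130/50 = 2.6000 bits/symbol


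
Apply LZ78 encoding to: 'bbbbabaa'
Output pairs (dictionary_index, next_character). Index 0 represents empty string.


LZ78 encoding steps:
Dictionary: {0: ''}
Step 1: w='' (idx 0), next='b' -> output (0, 'b'), add 'b' as idx 1
Step 2: w='b' (idx 1), next='b' -> output (1, 'b'), add 'bb' as idx 2
Step 3: w='b' (idx 1), next='a' -> output (1, 'a'), add 'ba' as idx 3
Step 4: w='ba' (idx 3), next='a' -> output (3, 'a'), add 'baa' as idx 4


Encoded: [(0, 'b'), (1, 'b'), (1, 'a'), (3, 'a')]


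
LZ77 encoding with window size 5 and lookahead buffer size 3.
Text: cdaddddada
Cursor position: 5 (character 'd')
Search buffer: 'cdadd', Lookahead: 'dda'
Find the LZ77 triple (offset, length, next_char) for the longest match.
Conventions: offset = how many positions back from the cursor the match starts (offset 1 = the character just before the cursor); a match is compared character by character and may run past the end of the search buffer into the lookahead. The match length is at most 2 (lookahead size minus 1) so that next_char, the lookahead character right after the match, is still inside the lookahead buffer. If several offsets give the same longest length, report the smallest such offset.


Try each offset into the search buffer:
  offset=1 (pos 4, char 'd'): match length 2
  offset=2 (pos 3, char 'd'): match length 2
  offset=3 (pos 2, char 'a'): match length 0
  offset=4 (pos 1, char 'd'): match length 1
  offset=5 (pos 0, char 'c'): match length 0
Longest match has length 2, found at offsets 1, 2; take the smallest, offset 1.
next_char = character at position 5 + 2 = 7 -> 'a'

Best match: offset=1, length=2 (matching 'dd' starting at position 4)
LZ77 triple: (1, 2, 'a')


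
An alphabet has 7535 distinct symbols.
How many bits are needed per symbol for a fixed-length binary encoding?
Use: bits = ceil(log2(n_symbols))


log2(7535) = 12.8794
Bracket: 2^12 = 4096 < 7535 <= 2^13 = 8192
So ceil(log2(7535)) = 13

bits = ceil(log2(7535)) = ceil(12.8794) = 13 bits


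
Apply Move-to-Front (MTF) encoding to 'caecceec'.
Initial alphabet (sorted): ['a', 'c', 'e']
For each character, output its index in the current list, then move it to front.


MTF encoding:
'c': index 1 in ['a', 'c', 'e'] -> ['c', 'a', 'e']
'a': index 1 in ['c', 'a', 'e'] -> ['a', 'c', 'e']
'e': index 2 in ['a', 'c', 'e'] -> ['e', 'a', 'c']
'c': index 2 in ['e', 'a', 'c'] -> ['c', 'e', 'a']
'c': index 0 in ['c', 'e', 'a'] -> ['c', 'e', 'a']
'e': index 1 in ['c', 'e', 'a'] -> ['e', 'c', 'a']
'e': index 0 in ['e', 'c', 'a'] -> ['e', 'c', 'a']
'c': index 1 in ['e', 'c', 'a'] -> ['c', 'e', 'a']


Output: [1, 1, 2, 2, 0, 1, 0, 1]


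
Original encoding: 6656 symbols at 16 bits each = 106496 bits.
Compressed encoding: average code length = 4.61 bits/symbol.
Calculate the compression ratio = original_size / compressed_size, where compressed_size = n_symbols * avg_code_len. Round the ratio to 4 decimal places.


original_size = n_symbols * orig_bits = 6656 * 16 = 106496 bits
compressed_size = n_symbols * avg_code_len = 6656 * 4.61 = 30684.16 bits
ratio = original_size / compressed_size = 106496 / 30684.16 = 3.4707

Compression ratio = 3.4707


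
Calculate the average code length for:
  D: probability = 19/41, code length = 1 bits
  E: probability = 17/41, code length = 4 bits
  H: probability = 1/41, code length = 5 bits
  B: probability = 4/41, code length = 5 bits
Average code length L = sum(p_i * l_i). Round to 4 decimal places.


Weighted contributions p_i * l_i:
  D: (19/41) * 1 = 19/41
  E: (17/41) * 4 = 68/41
  H: (1/41) * 5 = 5/41
  B: (4/41) * 5 = 20/41
Sum = (19 + 68 + 5 + 20)/41 = 112/41

L = 112/41 = 2.7317 bits/symbol


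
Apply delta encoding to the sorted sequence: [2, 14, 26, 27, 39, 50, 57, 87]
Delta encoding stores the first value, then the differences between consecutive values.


First value: 2
Deltas:
  14 - 2 = 12
  26 - 14 = 12
  27 - 26 = 1
  39 - 27 = 12
  50 - 39 = 11
  57 - 50 = 7
  87 - 57 = 30


Delta encoded: [2, 12, 12, 1, 12, 11, 7, 30]


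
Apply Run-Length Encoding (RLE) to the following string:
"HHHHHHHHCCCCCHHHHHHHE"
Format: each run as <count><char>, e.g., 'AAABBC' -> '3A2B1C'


Scanning runs left to right:
  i=0: run of 'H' x 8 -> '8H'
  i=8: run of 'C' x 5 -> '5C'
  i=13: run of 'H' x 7 -> '7H'
  i=20: run of 'E' x 1 -> '1E'

RLE = 8H5C7H1E
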